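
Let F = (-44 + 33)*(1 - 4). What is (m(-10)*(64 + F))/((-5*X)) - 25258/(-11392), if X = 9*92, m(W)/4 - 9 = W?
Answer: 13623527/5895360 ≈ 2.3109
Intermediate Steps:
m(W) = 36 + 4*W
F = 33 (F = -11*(-3) = 33)
X = 828
(m(-10)*(64 + F))/((-5*X)) - 25258/(-11392) = ((36 + 4*(-10))*(64 + 33))/((-5*828)) - 25258/(-11392) = ((36 - 40)*97)/(-4140) - 25258*(-1/11392) = -4*97*(-1/4140) + 12629/5696 = -388*(-1/4140) + 12629/5696 = 97/1035 + 12629/5696 = 13623527/5895360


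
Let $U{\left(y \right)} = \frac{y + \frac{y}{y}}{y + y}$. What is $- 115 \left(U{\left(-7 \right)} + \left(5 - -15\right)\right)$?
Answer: $- \frac{16445}{7} \approx -2349.3$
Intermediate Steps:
$U{\left(y \right)} = \frac{1 + y}{2 y}$ ($U{\left(y \right)} = \frac{y + 1}{2 y} = \left(1 + y\right) \frac{1}{2 y} = \frac{1 + y}{2 y}$)
$- 115 \left(U{\left(-7 \right)} + \left(5 - -15\right)\right) = - 115 \left(\frac{1 - 7}{2 \left(-7\right)} + \left(5 - -15\right)\right) = - 115 \left(\frac{1}{2} \left(- \frac{1}{7}\right) \left(-6\right) + \left(5 + 15\right)\right) = - 115 \left(\frac{3}{7} + 20\right) = \left(-115\right) \frac{143}{7} = - \frac{16445}{7}$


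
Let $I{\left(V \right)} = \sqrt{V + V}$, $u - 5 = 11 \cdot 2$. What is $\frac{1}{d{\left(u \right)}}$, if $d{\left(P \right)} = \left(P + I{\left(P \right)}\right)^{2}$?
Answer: $\frac{29}{16875} - \frac{2 \sqrt{6}}{5625} \approx 0.00084759$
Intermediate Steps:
$u = 27$ ($u = 5 + 11 \cdot 2 = 5 + 22 = 27$)
$I{\left(V \right)} = \sqrt{2} \sqrt{V}$ ($I{\left(V \right)} = \sqrt{2 V} = \sqrt{2} \sqrt{V}$)
$d{\left(P \right)} = \left(P + \sqrt{2} \sqrt{P}\right)^{2}$
$\frac{1}{d{\left(u \right)}} = \frac{1}{\left(27 + \sqrt{2} \sqrt{27}\right)^{2}} = \frac{1}{\left(27 + \sqrt{2} \cdot 3 \sqrt{3}\right)^{2}} = \frac{1}{\left(27 + 3 \sqrt{6}\right)^{2}}$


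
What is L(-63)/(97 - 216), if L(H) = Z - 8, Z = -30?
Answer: 38/119 ≈ 0.31933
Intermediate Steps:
L(H) = -38 (L(H) = -30 - 8 = -38)
L(-63)/(97 - 216) = -38/(97 - 216) = -38/(-119) = -1/119*(-38) = 38/119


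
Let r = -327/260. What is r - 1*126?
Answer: -33087/260 ≈ -127.26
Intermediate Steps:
r = -327/260 (r = -327*1/260 = -327/260 ≈ -1.2577)
r - 1*126 = -327/260 - 1*126 = -327/260 - 126 = -33087/260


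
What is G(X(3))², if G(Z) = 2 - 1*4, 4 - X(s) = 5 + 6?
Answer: 4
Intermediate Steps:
X(s) = -7 (X(s) = 4 - (5 + 6) = 4 - 1*11 = 4 - 11 = -7)
G(Z) = -2 (G(Z) = 2 - 4 = -2)
G(X(3))² = (-2)² = 4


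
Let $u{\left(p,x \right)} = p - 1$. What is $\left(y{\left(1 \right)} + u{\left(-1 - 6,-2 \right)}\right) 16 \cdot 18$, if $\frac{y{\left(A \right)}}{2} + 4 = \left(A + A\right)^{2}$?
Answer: $-2304$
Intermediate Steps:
$y{\left(A \right)} = -8 + 8 A^{2}$ ($y{\left(A \right)} = -8 + 2 \left(A + A\right)^{2} = -8 + 2 \left(2 A\right)^{2} = -8 + 2 \cdot 4 A^{2} = -8 + 8 A^{2}$)
$u{\left(p,x \right)} = -1 + p$
$\left(y{\left(1 \right)} + u{\left(-1 - 6,-2 \right)}\right) 16 \cdot 18 = \left(\left(-8 + 8 \cdot 1^{2}\right) - 8\right) 16 \cdot 18 = \left(\left(-8 + 8 \cdot 1\right) - 8\right) 16 \cdot 18 = \left(\left(-8 + 8\right) - 8\right) 16 \cdot 18 = \left(0 - 8\right) 16 \cdot 18 = \left(-8\right) 16 \cdot 18 = \left(-128\right) 18 = -2304$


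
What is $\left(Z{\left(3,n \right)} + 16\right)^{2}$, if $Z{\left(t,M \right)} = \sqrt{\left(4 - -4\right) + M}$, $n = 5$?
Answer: $\left(16 + \sqrt{13}\right)^{2} \approx 384.38$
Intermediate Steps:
$Z{\left(t,M \right)} = \sqrt{8 + M}$ ($Z{\left(t,M \right)} = \sqrt{\left(4 + 4\right) + M} = \sqrt{8 + M}$)
$\left(Z{\left(3,n \right)} + 16\right)^{2} = \left(\sqrt{8 + 5} + 16\right)^{2} = \left(\sqrt{13} + 16\right)^{2} = \left(16 + \sqrt{13}\right)^{2}$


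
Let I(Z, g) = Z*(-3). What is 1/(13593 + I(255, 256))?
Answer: 1/12828 ≈ 7.7954e-5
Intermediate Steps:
I(Z, g) = -3*Z
1/(13593 + I(255, 256)) = 1/(13593 - 3*255) = 1/(13593 - 765) = 1/12828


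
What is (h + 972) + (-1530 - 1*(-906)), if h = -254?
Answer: 94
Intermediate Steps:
(h + 972) + (-1530 - 1*(-906)) = (-254 + 972) + (-1530 - 1*(-906)) = 718 + (-1530 + 906) = 718 - 624 = 94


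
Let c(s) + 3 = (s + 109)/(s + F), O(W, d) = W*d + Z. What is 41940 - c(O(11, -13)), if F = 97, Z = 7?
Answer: 545250/13 ≈ 41942.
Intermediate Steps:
O(W, d) = 7 + W*d (O(W, d) = W*d + 7 = 7 + W*d)
c(s) = -3 + (109 + s)/(97 + s) (c(s) = -3 + (s + 109)/(s + 97) = -3 + (109 + s)/(97 + s))
41940 - c(O(11, -13)) = 41940 - 2*(-91 - (7 + 11*(-13)))/(97 + (7 + 11*(-13))) = 41940 - 2*(-91 - (7 - 143))/(97 + (7 - 143)) = 41940 - 2*(-91 - 1*(-136))/(97 - 136) = 41940 - 2*(-91 + 136)/(-39) = 41940 - 2*(-1)*45/39 = 41940 - 1*(-30/13) = 41940 + 30/13 = 545250/13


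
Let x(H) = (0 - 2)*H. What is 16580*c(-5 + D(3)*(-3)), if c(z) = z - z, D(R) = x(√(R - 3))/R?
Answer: 0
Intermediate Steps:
x(H) = -2*H
D(R) = -2*√(-3 + R)/R (D(R) = (-2*√(R - 3))/R = (-2*√(-3 + R))/R = -2*√(-3 + R)/R)
c(z) = 0
16580*c(-5 + D(3)*(-3)) = 16580*0 = 0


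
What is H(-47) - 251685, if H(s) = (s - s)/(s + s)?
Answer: -251685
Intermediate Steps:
H(s) = 0 (H(s) = 0/((2*s)) = 0*(1/(2*s)) = 0)
H(-47) - 251685 = 0 - 251685 = -251685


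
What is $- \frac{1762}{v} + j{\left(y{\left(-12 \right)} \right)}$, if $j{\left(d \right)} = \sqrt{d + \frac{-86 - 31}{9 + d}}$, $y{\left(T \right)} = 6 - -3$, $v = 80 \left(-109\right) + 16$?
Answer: $\frac{881}{4352} + \frac{\sqrt{10}}{2} \approx 1.7836$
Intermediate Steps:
$v = -8704$ ($v = -8720 + 16 = -8704$)
$y{\left(T \right)} = 9$ ($y{\left(T \right)} = 6 + 3 = 9$)
$j{\left(d \right)} = \sqrt{d - \frac{117}{9 + d}}$
$- \frac{1762}{v} + j{\left(y{\left(-12 \right)} \right)} = - \frac{1762}{-8704} + \sqrt{\frac{-117 + 9 \left(9 + 9\right)}{9 + 9}} = \left(-1762\right) \left(- \frac{1}{8704}\right) + \sqrt{\frac{-117 + 9 \cdot 18}{18}} = \frac{881}{4352} + \sqrt{\frac{-117 + 162}{18}} = \frac{881}{4352} + \sqrt{\frac{1}{18} \cdot 45} = \frac{881}{4352} + \sqrt{\frac{5}{2}} = \frac{881}{4352} + \frac{\sqrt{10}}{2}$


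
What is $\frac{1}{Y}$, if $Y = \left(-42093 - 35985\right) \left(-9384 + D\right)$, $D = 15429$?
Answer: $- \frac{1}{471981510} \approx -2.1187 \cdot 10^{-9}$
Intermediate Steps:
$Y = -471981510$ ($Y = \left(-42093 - 35985\right) \left(-9384 + 15429\right) = \left(-78078\right) 6045 = -471981510$)
$\frac{1}{Y} = \frac{1}{-471981510} = - \frac{1}{471981510}$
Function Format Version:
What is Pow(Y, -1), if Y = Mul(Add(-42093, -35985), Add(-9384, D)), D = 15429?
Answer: Rational(-1, 471981510) ≈ -2.1187e-9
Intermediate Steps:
Y = -471981510 (Y = Mul(Add(-42093, -35985), Add(-9384, 15429)) = Mul(-78078, 6045) = -471981510)
Pow(Y, -1) = Pow(-471981510, -1) = Rational(-1, 471981510)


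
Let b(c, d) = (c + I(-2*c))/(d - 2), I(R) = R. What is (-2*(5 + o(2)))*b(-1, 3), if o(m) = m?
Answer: -14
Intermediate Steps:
b(c, d) = -c/(-2 + d) (b(c, d) = (c - 2*c)/(d - 2) = (-c)/(-2 + d) = -c/(-2 + d))
(-2*(5 + o(2)))*b(-1, 3) = (-2*(5 + 2))*(-1*(-1)/(-2 + 3)) = (-2*7)*(-1*(-1)/1) = -(-14)*(-1) = -14*1 = -14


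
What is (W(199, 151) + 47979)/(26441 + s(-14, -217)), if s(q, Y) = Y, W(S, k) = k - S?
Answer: 47931/26224 ≈ 1.8278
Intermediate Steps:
(W(199, 151) + 47979)/(26441 + s(-14, -217)) = ((151 - 1*199) + 47979)/(26441 - 217) = ((151 - 199) + 47979)/26224 = (-48 + 47979)*(1/26224) = 47931*(1/26224) = 47931/26224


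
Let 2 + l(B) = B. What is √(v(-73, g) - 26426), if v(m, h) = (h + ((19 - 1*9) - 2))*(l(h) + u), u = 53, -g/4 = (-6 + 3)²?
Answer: I*√26846 ≈ 163.85*I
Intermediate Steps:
g = -36 (g = -4*(-6 + 3)² = -4*(-3)² = -4*9 = -36)
l(B) = -2 + B
v(m, h) = (8 + h)*(51 + h) (v(m, h) = (h + ((19 - 1*9) - 2))*((-2 + h) + 53) = (h + ((19 - 9) - 2))*(51 + h) = (h + (10 - 2))*(51 + h) = (h + 8)*(51 + h) = (8 + h)*(51 + h))
√(v(-73, g) - 26426) = √((408 + (-36)² + 59*(-36)) - 26426) = √((408 + 1296 - 2124) - 26426) = √(-420 - 26426) = √(-26846) = I*√26846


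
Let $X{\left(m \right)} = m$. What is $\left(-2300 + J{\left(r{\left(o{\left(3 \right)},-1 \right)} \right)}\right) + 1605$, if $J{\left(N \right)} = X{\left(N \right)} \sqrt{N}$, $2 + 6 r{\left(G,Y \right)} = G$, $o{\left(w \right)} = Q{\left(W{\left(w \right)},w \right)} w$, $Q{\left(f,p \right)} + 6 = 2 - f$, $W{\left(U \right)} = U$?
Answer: $-695 - \frac{23 i \sqrt{138}}{36} \approx -695.0 - 7.5052 i$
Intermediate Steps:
$Q{\left(f,p \right)} = -4 - f$ ($Q{\left(f,p \right)} = -6 - \left(-2 + f\right) = -4 - f$)
$o{\left(w \right)} = w \left(-4 - w\right)$ ($o{\left(w \right)} = \left(-4 - w\right) w = w \left(-4 - w\right)$)
$r{\left(G,Y \right)} = - \frac{1}{3} + \frac{G}{6}$
$J{\left(N \right)} = N^{\frac{3}{2}}$ ($J{\left(N \right)} = N \sqrt{N} = N^{\frac{3}{2}}$)
$\left(-2300 + J{\left(r{\left(o{\left(3 \right)},-1 \right)} \right)}\right) + 1605 = \left(-2300 + \left(- \frac{1}{3} + \frac{\left(-1\right) 3 \left(4 + 3\right)}{6}\right)^{\frac{3}{2}}\right) + 1605 = \left(-2300 + \left(- \frac{1}{3} + \frac{\left(-1\right) 3 \cdot 7}{6}\right)^{\frac{3}{2}}\right) + 1605 = \left(-2300 + \left(- \frac{1}{3} + \frac{1}{6} \left(-21\right)\right)^{\frac{3}{2}}\right) + 1605 = \left(-2300 + \left(- \frac{1}{3} - \frac{7}{2}\right)^{\frac{3}{2}}\right) + 1605 = \left(-2300 + \left(- \frac{23}{6}\right)^{\frac{3}{2}}\right) + 1605 = \left(-2300 - \frac{23 i \sqrt{138}}{36}\right) + 1605 = -695 - \frac{23 i \sqrt{138}}{36}$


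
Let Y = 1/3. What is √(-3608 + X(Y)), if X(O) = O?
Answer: I*√32469/3 ≈ 60.064*I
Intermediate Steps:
Y = ⅓ ≈ 0.33333
√(-3608 + X(Y)) = √(-3608 + ⅓) = √(-10823/3) = I*√32469/3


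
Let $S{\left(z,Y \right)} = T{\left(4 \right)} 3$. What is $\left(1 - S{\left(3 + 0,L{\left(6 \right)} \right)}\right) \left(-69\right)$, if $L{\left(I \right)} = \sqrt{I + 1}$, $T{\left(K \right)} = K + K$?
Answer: $1587$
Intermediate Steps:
$T{\left(K \right)} = 2 K$
$L{\left(I \right)} = \sqrt{1 + I}$
$S{\left(z,Y \right)} = 24$ ($S{\left(z,Y \right)} = 2 \cdot 4 \cdot 3 = 8 \cdot 3 = 24$)
$\left(1 - S{\left(3 + 0,L{\left(6 \right)} \right)}\right) \left(-69\right) = \left(1 - 24\right) \left(-69\right) = \left(-23\right) \left(-69\right) = 1587$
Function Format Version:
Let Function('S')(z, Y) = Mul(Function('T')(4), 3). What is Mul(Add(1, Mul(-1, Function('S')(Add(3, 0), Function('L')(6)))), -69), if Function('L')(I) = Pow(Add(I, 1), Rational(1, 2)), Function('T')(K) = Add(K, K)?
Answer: 1587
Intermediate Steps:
Function('T')(K) = Mul(2, K)
Function('L')(I) = Pow(Add(1, I), Rational(1, 2))
Function('S')(z, Y) = 24 (Function('S')(z, Y) = Mul(Mul(2, 4), 3) = Mul(8, 3) = 24)
Mul(Add(1, Mul(-1, Function('S')(Add(3, 0), Function('L')(6)))), -69) = Mul(Add(1, Mul(-1, 24)), -69) = Mul(Add(1, -24), -69) = Mul(-23, -69) = 1587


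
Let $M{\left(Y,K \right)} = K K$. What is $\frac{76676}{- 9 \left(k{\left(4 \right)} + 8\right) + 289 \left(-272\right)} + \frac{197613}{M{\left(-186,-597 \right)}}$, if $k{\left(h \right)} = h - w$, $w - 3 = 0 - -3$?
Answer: $- \frac{654632371}{1557546931} \approx -0.4203$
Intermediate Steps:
$M{\left(Y,K \right)} = K^{2}$
$w = 6$ ($w = 3 + \left(0 - -3\right) = 3 + \left(0 + 3\right) = 3 + 3 = 6$)
$k{\left(h \right)} = -6 + h$ ($k{\left(h \right)} = h - 6 = -6 + h$)
$\frac{76676}{- 9 \left(k{\left(4 \right)} + 8\right) + 289 \left(-272\right)} + \frac{197613}{M{\left(-186,-597 \right)}} = \frac{76676}{- 9 \left(\left(-6 + 4\right) + 8\right) + 289 \left(-272\right)} + \frac{197613}{\left(-597\right)^{2}} = \frac{76676}{- 9 \left(-2 + 8\right) - 78608} + \frac{197613}{356409} = \frac{76676}{\left(-9\right) 6 - 78608} + 197613 \cdot \frac{1}{356409} = \frac{76676}{-54 - 78608} + \frac{21957}{39601} = \frac{76676}{-78662} + \frac{21957}{39601} = 76676 \left(- \frac{1}{78662}\right) + \frac{21957}{39601} = - \frac{38338}{39331} + \frac{21957}{39601} = - \frac{654632371}{1557546931}$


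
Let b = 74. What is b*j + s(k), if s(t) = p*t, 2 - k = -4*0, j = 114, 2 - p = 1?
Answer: 8438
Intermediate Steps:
p = 1 (p = 2 - 1*1 = 2 - 1 = 1)
k = 2 (k = 2 - (-4)*0 = 2 - 1*0 = 2 + 0 = 2)
s(t) = t (s(t) = 1*t = t)
b*j + s(k) = 74*114 + 2 = 8436 + 2 = 8438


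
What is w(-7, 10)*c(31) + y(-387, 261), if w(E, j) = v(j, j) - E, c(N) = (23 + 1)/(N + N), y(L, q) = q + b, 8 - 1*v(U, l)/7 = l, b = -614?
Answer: -11027/31 ≈ -355.71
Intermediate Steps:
v(U, l) = 56 - 7*l
y(L, q) = -614 + q (y(L, q) = q - 614 = -614 + q)
c(N) = 12/N (c(N) = 24/((2*N)) = 24*(1/(2*N)) = 12/N)
w(E, j) = 56 - E - 7*j (w(E, j) = (56 - 7*j) - E = 56 - E - 7*j)
w(-7, 10)*c(31) + y(-387, 261) = (56 - 1*(-7) - 7*10)*(12/31) + (-614 + 261) = (56 + 7 - 70)*(12*(1/31)) - 353 = -7*12/31 - 353 = -84/31 - 353 = -11027/31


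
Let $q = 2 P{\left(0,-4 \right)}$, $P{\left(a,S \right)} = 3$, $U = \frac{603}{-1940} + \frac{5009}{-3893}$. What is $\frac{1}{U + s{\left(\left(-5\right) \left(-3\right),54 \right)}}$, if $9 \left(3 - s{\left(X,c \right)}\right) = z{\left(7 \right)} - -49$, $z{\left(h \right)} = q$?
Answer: $- \frac{67971780}{320052211} \approx -0.21238$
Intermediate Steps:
$U = - \frac{12064939}{7552420}$ ($U = 603 \left(- \frac{1}{1940}\right) + 5009 \left(- \frac{1}{3893}\right) = - \frac{603}{1940} - \frac{5009}{3893} = - \frac{12064939}{7552420} \approx -1.5975$)
$q = 6$ ($q = 2 \cdot 3 = 6$)
$z{\left(h \right)} = 6$
$s{\left(X,c \right)} = - \frac{28}{9}$ ($s{\left(X,c \right)} = 3 - \frac{6 - -49}{9} = 3 - \frac{6 + 49}{9} = 3 - \frac{55}{9} = - \frac{28}{9}$)
$\frac{1}{U + s{\left(\left(-5\right) \left(-3\right),54 \right)}} = \frac{1}{- \frac{12064939}{7552420} - \frac{28}{9}} = \frac{1}{- \frac{320052211}{67971780}} = - \frac{67971780}{320052211}$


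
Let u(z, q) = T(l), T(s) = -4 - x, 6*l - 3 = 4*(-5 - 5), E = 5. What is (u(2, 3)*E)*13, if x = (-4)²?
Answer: -1300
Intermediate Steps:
x = 16
l = -37/6 (l = ½ + (4*(-5 - 5))/6 = ½ + (4*(-10))/6 = ½ + (⅙)*(-40) = ½ - 20/3 = -37/6 ≈ -6.1667)
T(s) = -20 (T(s) = -4 - 1*16 = -4 - 16 = -20)
u(z, q) = -20
(u(2, 3)*E)*13 = -20*5*13 = -100*13 = -1300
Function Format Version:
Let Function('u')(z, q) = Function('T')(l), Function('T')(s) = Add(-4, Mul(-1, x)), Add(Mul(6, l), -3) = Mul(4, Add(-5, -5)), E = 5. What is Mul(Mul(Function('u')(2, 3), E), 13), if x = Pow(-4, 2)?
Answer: -1300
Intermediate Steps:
x = 16
l = Rational(-37, 6) (l = Add(Rational(1, 2), Mul(Rational(1, 6), Mul(4, Add(-5, -5)))) = Add(Rational(1, 2), Mul(Rational(1, 6), Mul(4, -10))) = Add(Rational(1, 2), Mul(Rational(1, 6), -40)) = Add(Rational(1, 2), Rational(-20, 3)) = Rational(-37, 6) ≈ -6.1667)
Function('T')(s) = -20 (Function('T')(s) = Add(-4, Mul(-1, 16)) = Add(-4, -16) = -20)
Function('u')(z, q) = -20
Mul(Mul(Function('u')(2, 3), E), 13) = Mul(Mul(-20, 5), 13) = Mul(-100, 13) = -1300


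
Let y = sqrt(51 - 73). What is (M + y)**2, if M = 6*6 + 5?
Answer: (41 + I*sqrt(22))**2 ≈ 1659.0 + 384.61*I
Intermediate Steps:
M = 41 (M = 36 + 5 = 41)
y = I*sqrt(22) (y = sqrt(-22) = I*sqrt(22) ≈ 4.6904*I)
(M + y)**2 = (41 + I*sqrt(22))**2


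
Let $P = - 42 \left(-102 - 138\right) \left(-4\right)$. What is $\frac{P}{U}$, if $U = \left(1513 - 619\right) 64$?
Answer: $- \frac{105}{149} \approx -0.7047$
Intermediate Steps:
$P = -40320$ ($P = \left(-42\right) \left(-240\right) \left(-4\right) = 10080 \left(-4\right) = -40320$)
$U = 57216$ ($U = 894 \cdot 64 = 57216$)
$\frac{P}{U} = - \frac{40320}{57216} = \left(-40320\right) \frac{1}{57216} = - \frac{105}{149}$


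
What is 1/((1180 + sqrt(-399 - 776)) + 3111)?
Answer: 4291/18413856 - 5*I*sqrt(47)/18413856 ≈ 0.00023303 - 1.8615e-6*I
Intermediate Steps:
1/((1180 + sqrt(-399 - 776)) + 3111) = 1/((1180 + sqrt(-1175)) + 3111) = 1/((1180 + 5*I*sqrt(47)) + 3111) = 1/(4291 + 5*I*sqrt(47))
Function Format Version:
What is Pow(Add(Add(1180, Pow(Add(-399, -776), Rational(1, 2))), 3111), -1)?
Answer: Add(Rational(4291, 18413856), Mul(Rational(-5, 18413856), I, Pow(47, Rational(1, 2)))) ≈ Add(0.00023303, Mul(-1.8615e-6, I))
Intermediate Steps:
Pow(Add(Add(1180, Pow(Add(-399, -776), Rational(1, 2))), 3111), -1) = Pow(Add(Add(1180, Pow(-1175, Rational(1, 2))), 3111), -1) = Pow(Add(Add(1180, Mul(5, I, Pow(47, Rational(1, 2)))), 3111), -1) = Pow(Add(4291, Mul(5, I, Pow(47, Rational(1, 2)))), -1)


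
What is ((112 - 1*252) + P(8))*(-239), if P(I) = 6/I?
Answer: 133123/4 ≈ 33281.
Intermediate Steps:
((112 - 1*252) + P(8))*(-239) = ((112 - 1*252) + 6/8)*(-239) = ((112 - 252) + 6*(⅛))*(-239) = (-140 + ¾)*(-239) = -557/4*(-239) = 133123/4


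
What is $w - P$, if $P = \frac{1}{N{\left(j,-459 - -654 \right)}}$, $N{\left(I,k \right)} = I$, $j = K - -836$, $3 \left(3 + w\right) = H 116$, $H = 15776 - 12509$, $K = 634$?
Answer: $\frac{185691869}{1470} \approx 1.2632 \cdot 10^{5}$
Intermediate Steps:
$H = 3267$
$w = 126321$ ($w = -3 + \frac{3267 \cdot 116}{3} = -3 + \frac{1}{3} \cdot 378972 = -3 + 126324 = 126321$)
$j = 1470$ ($j = 634 - -836 = 634 + 836 = 1470$)
$P = \frac{1}{1470} \approx 0.00068027$
$w - P = 126321 - \frac{1}{1470} = \frac{185691869}{1470}$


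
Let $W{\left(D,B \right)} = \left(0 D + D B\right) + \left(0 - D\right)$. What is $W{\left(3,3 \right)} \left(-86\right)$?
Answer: $-516$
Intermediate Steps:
$W{\left(D,B \right)} = - D + B D$ ($W{\left(D,B \right)} = \left(0 + B D\right) - D = B D - D = - D + B D$)
$W{\left(3,3 \right)} \left(-86\right) = 3 \left(-1 + 3\right) \left(-86\right) = 3 \cdot 2 \left(-86\right) = 6 \left(-86\right) = -516$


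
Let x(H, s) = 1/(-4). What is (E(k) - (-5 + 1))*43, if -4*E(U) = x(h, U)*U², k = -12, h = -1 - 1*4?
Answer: 559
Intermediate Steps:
h = -5 (h = -1 - 4 = -5)
x(H, s) = -¼
E(U) = U²/16 (E(U) = -(-1)*U²/16 = U²/16)
(E(k) - (-5 + 1))*43 = ((1/16)*(-12)² - (-5 + 1))*43 = ((1/16)*144 - 1*(-4))*43 = (9 + 4)*43 = 13*43 = 559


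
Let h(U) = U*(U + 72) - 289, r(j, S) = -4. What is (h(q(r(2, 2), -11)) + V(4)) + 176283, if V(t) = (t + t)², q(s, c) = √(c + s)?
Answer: 176043 + 72*I*√15 ≈ 1.7604e+5 + 278.85*I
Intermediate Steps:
V(t) = 4*t² (V(t) = (2*t)² = 4*t²)
h(U) = -289 + U*(72 + U) (h(U) = U*(72 + U) - 289 = -289 + U*(72 + U))
(h(q(r(2, 2), -11)) + V(4)) + 176283 = ((-289 + (√(-11 - 4))² + 72*√(-11 - 4)) + 4*4²) + 176283 = ((-289 + (√(-15))² + 72*√(-15)) + 4*16) + 176283 = ((-289 + (I*√15)² + 72*(I*√15)) + 64) + 176283 = ((-289 - 15 + 72*I*√15) + 64) + 176283 = ((-304 + 72*I*√15) + 64) + 176283 = (-240 + 72*I*√15) + 176283 = 176043 + 72*I*√15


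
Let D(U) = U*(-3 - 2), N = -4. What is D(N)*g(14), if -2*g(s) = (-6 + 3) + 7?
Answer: -40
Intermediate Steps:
D(U) = -5*U (D(U) = U*(-5) = -5*U)
g(s) = -2 (g(s) = -((-6 + 3) + 7)/2 = -(-3 + 7)/2 = -½*4 = -2)
D(N)*g(14) = -5*(-4)*(-2) = 20*(-2) = -40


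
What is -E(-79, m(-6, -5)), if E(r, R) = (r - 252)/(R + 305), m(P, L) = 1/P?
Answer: 1986/1829 ≈ 1.0858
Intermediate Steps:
E(r, R) = (-252 + r)/(305 + R)
-E(-79, m(-6, -5)) = -(-252 - 79)/(305 + 1/(-6)) = -(-331)/(305 - 1/6) = -(-331)/1829/6 = -6*(-331)/1829 = -1*(-1986/1829) = 1986/1829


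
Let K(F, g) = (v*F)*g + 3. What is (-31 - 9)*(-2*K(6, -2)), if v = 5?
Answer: -4560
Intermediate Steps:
K(F, g) = 3 + 5*F*g (K(F, g) = (5*F)*g + 3 = 5*F*g + 3 = 3 + 5*F*g)
(-31 - 9)*(-2*K(6, -2)) = (-31 - 9)*(-2*(3 + 5*6*(-2))) = -(-80)*(3 - 60) = -(-80)*(-57) = -40*114 = -4560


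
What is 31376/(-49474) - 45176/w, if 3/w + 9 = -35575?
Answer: 39765785800744/74211 ≈ 5.3585e+8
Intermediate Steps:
w = -3/35584 (w = 3/(-9 - 35575) = 3/(-35584) = 3*(-1/35584) = -3/35584 ≈ -8.4308e-5)
31376/(-49474) - 45176/w = 31376/(-49474) - 45176/(-3/35584) = 31376*(-1/49474) - 45176*(-35584/3) = -15688/24737 + 1607542784/3 = 39765785800744/74211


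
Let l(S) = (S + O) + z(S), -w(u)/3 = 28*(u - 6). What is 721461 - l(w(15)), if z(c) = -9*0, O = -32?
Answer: 722249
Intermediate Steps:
z(c) = 0
w(u) = 504 - 84*u (w(u) = -84*(u - 6) = -84*(-6 + u) = -3*(-168 + 28*u) = 504 - 84*u)
l(S) = -32 + S (l(S) = (S - 32) + 0 = (-32 + S) + 0 = -32 + S)
721461 - l(w(15)) = 721461 - (-32 + (504 - 84*15)) = 721461 - (-32 + (504 - 1260)) = 721461 - (-32 - 756) = 721461 - 1*(-788) = 721461 + 788 = 722249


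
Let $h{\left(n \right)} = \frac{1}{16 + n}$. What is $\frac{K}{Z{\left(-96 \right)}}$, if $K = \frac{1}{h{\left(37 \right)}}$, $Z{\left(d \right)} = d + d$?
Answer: $- \frac{53}{192} \approx -0.27604$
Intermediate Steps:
$Z{\left(d \right)} = 2 d$
$K = 53$ ($K = \frac{1}{\frac{1}{16 + 37}} = \frac{1}{\frac{1}{53}} = 53$)
$\frac{K}{Z{\left(-96 \right)}} = \frac{53}{2 \left(-96\right)} = \frac{53}{-192} = 53 \left(- \frac{1}{192}\right) = - \frac{53}{192}$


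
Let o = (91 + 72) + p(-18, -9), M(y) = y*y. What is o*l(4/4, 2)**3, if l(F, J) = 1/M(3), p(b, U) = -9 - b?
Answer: 172/729 ≈ 0.23594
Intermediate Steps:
M(y) = y**2
l(F, J) = 1/9 (l(F, J) = 1/(3**2) = 1/9)
o = 172 (o = (91 + 72) + (-9 - 1*(-18)) = 163 + (-9 + 18) = 163 + 9 = 172)
o*l(4/4, 2)**3 = 172*(1/9)**3 = 172*(1/729) = 172/729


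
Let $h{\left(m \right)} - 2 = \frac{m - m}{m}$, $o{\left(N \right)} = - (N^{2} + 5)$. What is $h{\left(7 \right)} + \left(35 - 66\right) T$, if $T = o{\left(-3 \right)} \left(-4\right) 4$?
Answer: $-6942$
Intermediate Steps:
$o{\left(N \right)} = -5 - N^{2}$ ($o{\left(N \right)} = - (5 + N^{2}) = -5 - N^{2}$)
$h{\left(m \right)} = 2$ ($h{\left(m \right)} = 2 + \frac{m - m}{m} = 2 + \frac{0}{m} = 2 + 0 = 2$)
$T = 224$ ($T = \left(-5 - \left(-3\right)^{2}\right) \left(-4\right) 4 = \left(-5 - 9\right) \left(-4\right) 4 = \left(-14\right) \left(-4\right) 4 = 56 \cdot 4 = 224$)
$h{\left(7 \right)} + \left(35 - 66\right) T = 2 + \left(35 - 66\right) 224 = 2 - 6944 = -6942$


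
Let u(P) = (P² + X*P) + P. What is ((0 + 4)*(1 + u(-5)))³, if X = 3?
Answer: 13824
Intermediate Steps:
u(P) = P² + 4*P (u(P) = (P² + 3*P) + P = P² + 4*P)
((0 + 4)*(1 + u(-5)))³ = ((0 + 4)*(1 - 5*(4 - 5)))³ = (4*(1 - 5*(-1)))³ = (4*(1 + 5))³ = (4*6)³ = 24³ = 13824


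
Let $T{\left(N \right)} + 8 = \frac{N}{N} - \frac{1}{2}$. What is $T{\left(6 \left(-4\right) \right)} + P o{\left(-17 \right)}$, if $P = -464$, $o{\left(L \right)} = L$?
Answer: $\frac{15761}{2} \approx 7880.5$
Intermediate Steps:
$T{\left(N \right)} = - \frac{15}{2}$ ($T{\left(N \right)} = -8 + \left(\frac{N}{N} - \frac{1}{2}\right) = -8 + \left(1 - \frac{1}{2}\right) = -8 + \frac{1}{2} = - \frac{15}{2}$)
$T{\left(6 \left(-4\right) \right)} + P o{\left(-17 \right)} = - \frac{15}{2} - -7888 = - \frac{15}{2} + 7888 = \frac{15761}{2}$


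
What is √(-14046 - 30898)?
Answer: 212*I ≈ 212.0*I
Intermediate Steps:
√(-14046 - 30898) = √(-44944) = 212*I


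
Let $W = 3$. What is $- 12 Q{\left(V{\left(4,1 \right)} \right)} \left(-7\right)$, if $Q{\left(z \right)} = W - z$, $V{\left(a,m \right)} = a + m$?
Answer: $-168$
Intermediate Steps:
$Q{\left(z \right)} = 3 - z$
$- 12 Q{\left(V{\left(4,1 \right)} \right)} \left(-7\right) = - 12 \left(3 - \left(4 + 1\right)\right) \left(-7\right) = - 12 \left(3 - 5\right) \left(-7\right) = \left(-12\right) \left(-2\right) \left(-7\right) = 24 \left(-7\right) = -168$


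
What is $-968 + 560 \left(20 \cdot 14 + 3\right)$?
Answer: $157512$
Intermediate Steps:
$-968 + 560 \left(20 \cdot 14 + 3\right) = -968 + 560 \left(280 + 3\right) = -968 + 560 \cdot 283 = -968 + 158480 = 157512$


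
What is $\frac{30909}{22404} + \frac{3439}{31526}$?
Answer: $\frac{175247415}{117718084} \approx 1.4887$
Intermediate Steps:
$\frac{30909}{22404} + \frac{3439}{31526} = 30909 \cdot \frac{1}{22404} + 3439 \cdot \frac{1}{31526} = \frac{10303}{7468} + \frac{3439}{31526} = \frac{175247415}{117718084}$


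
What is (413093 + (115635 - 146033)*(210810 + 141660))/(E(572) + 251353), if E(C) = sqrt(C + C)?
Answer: -2692988493115351/63178329465 + 21427939934*sqrt(286)/63178329465 ≈ -42619.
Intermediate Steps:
E(C) = sqrt(2)*sqrt(C) (E(C) = sqrt(2*C) = sqrt(2)*sqrt(C))
(413093 + (115635 - 146033)*(210810 + 141660))/(E(572) + 251353) = (413093 + (115635 - 146033)*(210810 + 141660))/(sqrt(2)*sqrt(572) + 251353) = (413093 - 30398*352470)/(sqrt(2)*(2*sqrt(143)) + 251353) = (413093 - 10714383060)/(2*sqrt(286) + 251353) = -10713969967/(251353 + 2*sqrt(286))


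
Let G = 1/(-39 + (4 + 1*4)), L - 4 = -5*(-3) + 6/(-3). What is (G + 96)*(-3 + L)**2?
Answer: 583100/31 ≈ 18810.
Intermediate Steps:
L = 17 (L = 4 + (-5*(-3) + 6/(-3)) = 4 + (15 + 6*(-1/3)) = 4 + (15 - 2) = 4 + 13 = 17)
G = -1/31 (G = 1/(-39 + (4 + 4)) = 1/(-39 + 8) = 1/(-31) = -1/31 ≈ -0.032258)
(G + 96)*(-3 + L)**2 = (-1/31 + 96)*(-3 + 17)**2 = (2975/31)*14**2 = (2975/31)*196 = 583100/31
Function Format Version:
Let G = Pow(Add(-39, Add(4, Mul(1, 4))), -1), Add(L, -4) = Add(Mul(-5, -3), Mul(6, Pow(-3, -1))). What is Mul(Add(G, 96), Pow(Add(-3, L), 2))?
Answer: Rational(583100, 31) ≈ 18810.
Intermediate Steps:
L = 17 (L = Add(4, Add(Mul(-5, -3), Mul(6, Pow(-3, -1)))) = Add(4, Add(15, Mul(6, Rational(-1, 3)))) = Add(4, Add(15, -2)) = Add(4, 13) = 17)
G = Rational(-1, 31) (G = Pow(Add(-39, Add(4, 4)), -1) = Pow(Add(-39, 8), -1) = Pow(-31, -1) = Rational(-1, 31) ≈ -0.032258)
Mul(Add(G, 96), Pow(Add(-3, L), 2)) = Mul(Add(Rational(-1, 31), 96), Pow(Add(-3, 17), 2)) = Mul(Rational(2975, 31), Pow(14, 2)) = Mul(Rational(2975, 31), 196) = Rational(583100, 31)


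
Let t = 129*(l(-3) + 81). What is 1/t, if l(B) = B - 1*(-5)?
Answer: 1/10707 ≈ 9.3397e-5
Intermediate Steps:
l(B) = 5 + B (l(B) = B + 5 = 5 + B)
t = 10707 (t = 129*((5 - 3) + 81) = 129*(2 + 81) = 129*83 = 10707)
1/t = 1/10707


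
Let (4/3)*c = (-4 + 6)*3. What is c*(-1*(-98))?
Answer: 441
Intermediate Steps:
c = 9/2 (c = 3*((-4 + 6)*3)/4 = 3*(2*3)/4 = (¾)*6 = 9/2 ≈ 4.5000)
c*(-1*(-98)) = 9*(-1*(-98))/2 = (9/2)*98 = 441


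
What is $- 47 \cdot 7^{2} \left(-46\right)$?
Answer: $105938$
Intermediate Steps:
$- 47 \cdot 7^{2} \left(-46\right) = \left(-47\right) 49 \left(-46\right) = \left(-2303\right) \left(-46\right) = 105938$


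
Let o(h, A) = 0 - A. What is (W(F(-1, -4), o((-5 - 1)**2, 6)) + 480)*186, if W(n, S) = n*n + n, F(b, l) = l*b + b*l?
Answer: 102672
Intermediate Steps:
F(b, l) = 2*b*l (F(b, l) = b*l + b*l = 2*b*l)
o(h, A) = -A
W(n, S) = n + n**2 (W(n, S) = n**2 + n = n + n**2)
(W(F(-1, -4), o((-5 - 1)**2, 6)) + 480)*186 = ((2*(-1)*(-4))*(1 + 2*(-1)*(-4)) + 480)*186 = (8*(1 + 8) + 480)*186 = (8*9 + 480)*186 = (72 + 480)*186 = 552*186 = 102672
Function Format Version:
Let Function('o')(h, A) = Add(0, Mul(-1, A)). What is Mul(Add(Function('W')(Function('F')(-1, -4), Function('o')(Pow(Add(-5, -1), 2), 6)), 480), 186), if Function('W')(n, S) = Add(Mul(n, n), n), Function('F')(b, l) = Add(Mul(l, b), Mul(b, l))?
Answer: 102672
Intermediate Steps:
Function('F')(b, l) = Mul(2, b, l) (Function('F')(b, l) = Add(Mul(b, l), Mul(b, l)) = Mul(2, b, l))
Function('o')(h, A) = Mul(-1, A)
Function('W')(n, S) = Add(n, Pow(n, 2)) (Function('W')(n, S) = Add(Pow(n, 2), n) = Add(n, Pow(n, 2)))
Mul(Add(Function('W')(Function('F')(-1, -4), Function('o')(Pow(Add(-5, -1), 2), 6)), 480), 186) = Mul(Add(Mul(Mul(2, -1, -4), Add(1, Mul(2, -1, -4))), 480), 186) = Mul(Add(Mul(8, Add(1, 8)), 480), 186) = Mul(Add(Mul(8, 9), 480), 186) = Mul(Add(72, 480), 186) = Mul(552, 186) = 102672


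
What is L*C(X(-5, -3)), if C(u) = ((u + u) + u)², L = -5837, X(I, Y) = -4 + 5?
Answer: -52533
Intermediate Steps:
X(I, Y) = 1
C(u) = 9*u² (C(u) = (2*u + u)² = (3*u)² = 9*u²)
L*C(X(-5, -3)) = -52533*1² = -52533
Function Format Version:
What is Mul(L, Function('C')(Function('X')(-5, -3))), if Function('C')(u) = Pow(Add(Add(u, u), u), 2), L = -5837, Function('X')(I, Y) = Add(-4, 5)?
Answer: -52533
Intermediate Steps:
Function('X')(I, Y) = 1
Function('C')(u) = Mul(9, Pow(u, 2)) (Function('C')(u) = Pow(Add(Mul(2, u), u), 2) = Pow(Mul(3, u), 2) = Mul(9, Pow(u, 2)))
Mul(L, Function('C')(Function('X')(-5, -3))) = Mul(-5837, Mul(9, Pow(1, 2))) = Mul(-5837, Mul(9, 1)) = Mul(-5837, 9) = -52533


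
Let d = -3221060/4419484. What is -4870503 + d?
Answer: -5381278325378/1104871 ≈ -4.8705e+6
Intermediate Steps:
d = -805265/1104871 (d = -3221060*1/4419484 = -805265/1104871 ≈ -0.72883)
-4870503 + d = -4870503 - 805265/1104871 = -5381278325378/1104871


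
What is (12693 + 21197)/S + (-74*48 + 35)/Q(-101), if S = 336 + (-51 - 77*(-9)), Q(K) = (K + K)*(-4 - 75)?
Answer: 268688497/7803462 ≈ 34.432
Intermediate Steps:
Q(K) = -158*K (Q(K) = (2*K)*(-79) = -158*K)
S = 978 (S = 336 + (-51 + 693) = 336 + 642 = 978)
(12693 + 21197)/S + (-74*48 + 35)/Q(-101) = (12693 + 21197)/978 + (-74*48 + 35)/((-158*(-101))) = 33890*(1/978) + (-3552 + 35)/15958 = 16945/489 - 3517*1/15958 = 16945/489 - 3517/15958 = 268688497/7803462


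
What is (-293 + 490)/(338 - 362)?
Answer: -197/24 ≈ -8.2083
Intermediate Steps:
(-293 + 490)/(338 - 362) = 197/(-24) = 197*(-1/24) = -197/24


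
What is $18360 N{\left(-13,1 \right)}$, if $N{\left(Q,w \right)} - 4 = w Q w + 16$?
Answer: $128520$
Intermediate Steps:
$N{\left(Q,w \right)} = 20 + Q w^{2}$ ($N{\left(Q,w \right)} = 4 + \left(w Q w + 16\right) = 4 + \left(Q w w + 16\right) = 4 + \left(Q w^{2} + 16\right) = 4 + \left(16 + Q w^{2}\right) = 20 + Q w^{2}$)
$18360 N{\left(-13,1 \right)} = 18360 \left(20 - 13 \cdot 1^{2}\right) = 18360 \left(20 - 13\right) = 18360 \cdot 7 = 128520$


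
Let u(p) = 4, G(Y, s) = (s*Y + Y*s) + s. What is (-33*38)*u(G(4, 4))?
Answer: -5016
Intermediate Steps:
G(Y, s) = s + 2*Y*s (G(Y, s) = (Y*s + Y*s) + s = 2*Y*s + s = s + 2*Y*s)
(-33*38)*u(G(4, 4)) = -33*38*4 = -1254*4 = -5016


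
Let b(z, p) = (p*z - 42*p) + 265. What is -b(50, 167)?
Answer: -1601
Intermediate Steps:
b(z, p) = 265 - 42*p + p*z (b(z, p) = (-42*p + p*z) + 265 = 265 - 42*p + p*z)
-b(50, 167) = -(265 - 42*167 + 167*50) = -(265 - 7014 + 8350) = -1*1601 = -1601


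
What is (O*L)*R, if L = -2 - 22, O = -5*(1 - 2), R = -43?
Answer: 5160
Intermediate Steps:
O = 5 (O = -5*(-1) = 5)
L = -24
(O*L)*R = (5*(-24))*(-43) = -120*(-43) = 5160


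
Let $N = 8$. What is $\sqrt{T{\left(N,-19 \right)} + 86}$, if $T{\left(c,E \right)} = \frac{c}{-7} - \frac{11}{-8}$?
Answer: $\frac{\sqrt{67606}}{28} \approx 9.2861$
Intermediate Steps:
$T{\left(c,E \right)} = \frac{11}{8} - \frac{c}{7}$ ($T{\left(c,E \right)} = c \left(- \frac{1}{7}\right) - - \frac{11}{8} = - \frac{c}{7} + \frac{11}{8} = \frac{11}{8} - \frac{c}{7}$)
$\sqrt{T{\left(N,-19 \right)} + 86} = \sqrt{\left(\frac{11}{8} - \frac{8}{7}\right) + 86} = \sqrt{\frac{13}{56} + 86} = \sqrt{\frac{4829}{56}} = \frac{\sqrt{67606}}{28}$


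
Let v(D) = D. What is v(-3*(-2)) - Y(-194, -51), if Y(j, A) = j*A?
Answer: -9888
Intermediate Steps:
Y(j, A) = A*j
v(-3*(-2)) - Y(-194, -51) = -3*(-2) - (-51)*(-194) = 6 - 1*9894 = 6 - 9894 = -9888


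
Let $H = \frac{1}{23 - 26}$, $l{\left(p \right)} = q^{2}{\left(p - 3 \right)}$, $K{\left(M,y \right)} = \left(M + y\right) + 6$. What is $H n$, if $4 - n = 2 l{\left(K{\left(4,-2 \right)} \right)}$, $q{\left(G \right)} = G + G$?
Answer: $\frac{196}{3} \approx 65.333$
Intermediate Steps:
$K{\left(M,y \right)} = 6 + M + y$
$q{\left(G \right)} = 2 G$
$l{\left(p \right)} = \left(-6 + 2 p\right)^{2}$ ($l{\left(p \right)} = \left(2 \left(p - 3\right)\right)^{2} = \left(2 \left(-3 + p\right)\right)^{2} = \left(-6 + 2 p\right)^{2}$)
$n = -196$ ($n = 4 - 2 \cdot 4 \left(-3 + \left(6 + 4 - 2\right)\right)^{2} = 4 - 2 \cdot 4 \left(-3 + 8\right)^{2} = 4 - 2 \cdot 4 \cdot 5^{2} = 4 - 2 \cdot 4 \cdot 25 = 4 - 2 \cdot 100 = 4 - 200 = -196$)
$H = - \frac{1}{3}$ ($H = \frac{1}{-3} = - \frac{1}{3} \approx -0.33333$)
$H n = \left(- \frac{1}{3}\right) \left(-196\right) = \frac{196}{3}$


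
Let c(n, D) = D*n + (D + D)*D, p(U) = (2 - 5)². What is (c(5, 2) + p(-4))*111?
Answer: 2997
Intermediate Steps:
p(U) = 9 (p(U) = (-3)² = 9)
c(n, D) = 2*D² + D*n (c(n, D) = D*n + (2*D)*D = D*n + 2*D² = 2*D² + D*n)
(c(5, 2) + p(-4))*111 = (2*(5 + 2*2) + 9)*111 = (2*(5 + 4) + 9)*111 = (2*9 + 9)*111 = (18 + 9)*111 = 27*111 = 2997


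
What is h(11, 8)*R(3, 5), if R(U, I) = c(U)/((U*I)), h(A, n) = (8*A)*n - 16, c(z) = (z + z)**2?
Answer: 8256/5 ≈ 1651.2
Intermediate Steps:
c(z) = 4*z**2 (c(z) = (2*z)**2 = 4*z**2)
h(A, n) = -16 + 8*A*n (h(A, n) = 8*A*n - 16 = -16 + 8*A*n)
R(U, I) = 4*U/I (R(U, I) = (4*U**2)/((U*I)) = (4*U**2)/((I*U)) = (4*U**2)*(1/(I*U)) = 4*U/I)
h(11, 8)*R(3, 5) = (-16 + 8*11*8)*(4*3/5) = (-16 + 704)*(4*3*(1/5)) = 688*(12/5) = 8256/5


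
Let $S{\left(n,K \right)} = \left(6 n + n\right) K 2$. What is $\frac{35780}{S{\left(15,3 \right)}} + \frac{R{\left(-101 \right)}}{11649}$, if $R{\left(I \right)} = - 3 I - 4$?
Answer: $\frac{13899653}{244629} \approx 56.819$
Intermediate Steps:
$S{\left(n,K \right)} = 14 K n$ ($S{\left(n,K \right)} = 7 n K 2 = 7 K n 2 = 14 K n$)
$R{\left(I \right)} = -4 - 3 I$
$\frac{35780}{S{\left(15,3 \right)}} + \frac{R{\left(-101 \right)}}{11649} = \frac{35780}{14 \cdot 3 \cdot 15} + \frac{-4 - -303}{11649} = \frac{35780}{630} + \left(-4 + 303\right) \frac{1}{11649} = 35780 \cdot \frac{1}{630} + 299 \cdot \frac{1}{11649} = \frac{3578}{63} + \frac{299}{11649} = \frac{13899653}{244629}$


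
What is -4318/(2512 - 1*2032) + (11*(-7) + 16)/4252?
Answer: -2298677/255120 ≈ -9.0102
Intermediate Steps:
-4318/(2512 - 1*2032) + (11*(-7) + 16)/4252 = -4318/(2512 - 2032) + (-77 + 16)*(1/4252) = -4318/480 - 61*1/4252 = -4318*1/480 - 61/4252 = -2159/240 - 61/4252 = -2298677/255120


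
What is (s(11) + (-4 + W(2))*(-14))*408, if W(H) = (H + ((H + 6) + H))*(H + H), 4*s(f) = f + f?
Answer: -249084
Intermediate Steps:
s(f) = f/2 (s(f) = (f + f)/4 = (2*f)/4 = f/2)
W(H) = 2*H*(6 + 3*H) (W(H) = (H + ((6 + H) + H))*(2*H) = (H + (6 + 2*H))*(2*H) = (6 + 3*H)*(2*H) = 2*H*(6 + 3*H))
(s(11) + (-4 + W(2))*(-14))*408 = ((1/2)*11 + (-4 + 6*2*(2 + 2))*(-14))*408 = (11/2 + (-4 + 6*2*4)*(-14))*408 = (11/2 + (-4 + 48)*(-14))*408 = (11/2 + 44*(-14))*408 = (11/2 - 616)*408 = -1221/2*408 = -249084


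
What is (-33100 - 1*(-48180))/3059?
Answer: 15080/3059 ≈ 4.9297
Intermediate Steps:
(-33100 - 1*(-48180))/3059 = (-33100 + 48180)*(1/3059) = 15080*(1/3059) = 15080/3059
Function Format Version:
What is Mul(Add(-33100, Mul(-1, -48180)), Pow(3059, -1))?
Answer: Rational(15080, 3059) ≈ 4.9297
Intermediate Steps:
Mul(Add(-33100, Mul(-1, -48180)), Pow(3059, -1)) = Mul(Add(-33100, 48180), Rational(1, 3059)) = Mul(15080, Rational(1, 3059)) = Rational(15080, 3059)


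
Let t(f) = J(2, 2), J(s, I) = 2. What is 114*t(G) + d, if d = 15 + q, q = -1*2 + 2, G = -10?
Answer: 243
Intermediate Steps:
t(f) = 2
q = 0 (q = -2 + 2 = 0)
d = 15 (d = 15 + 0 = 15)
114*t(G) + d = 114*2 + 15 = 228 + 15 = 243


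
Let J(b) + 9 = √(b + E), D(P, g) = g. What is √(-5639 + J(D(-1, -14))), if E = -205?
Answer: √(-5648 + I*√219) ≈ 0.0985 + 75.153*I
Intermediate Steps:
J(b) = -9 + √(-205 + b) (J(b) = -9 + √(b - 205) = -9 + √(-205 + b))
√(-5639 + J(D(-1, -14))) = √(-5639 + (-9 + √(-205 - 14))) = √(-5639 + (-9 + √(-219))) = √(-5639 + (-9 + I*√219)) = √(-5648 + I*√219)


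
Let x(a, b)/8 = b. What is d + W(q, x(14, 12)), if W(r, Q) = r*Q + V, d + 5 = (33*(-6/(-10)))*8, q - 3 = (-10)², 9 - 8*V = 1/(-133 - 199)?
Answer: 133364737/13280 ≈ 10043.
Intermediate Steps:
x(a, b) = 8*b
V = 2989/2656 (V = 9/8 - 1/(8*(-133 - 199)) = 9/8 - ⅛/(-332) = 9/8 - ⅛*(-1/332) = 9/8 + 1/2656 = 2989/2656 ≈ 1.1254)
q = 103 (q = 3 + (-10)² = 3 + 100 = 103)
d = 767/5 (d = -5 + (33*(-6/(-10)))*8 = -5 + (33*(-6*(-⅒)))*8 = -5 + (33*(⅗))*8 = -5 + (99/5)*8 = -5 + 792/5 = 767/5 ≈ 153.40)
W(r, Q) = 2989/2656 + Q*r (W(r, Q) = r*Q + 2989/2656 = Q*r + 2989/2656 = 2989/2656 + Q*r)
d + W(q, x(14, 12)) = 767/5 + (2989/2656 + (8*12)*103) = 767/5 + (2989/2656 + 96*103) = 767/5 + (2989/2656 + 9888) = 767/5 + 26265517/2656 = 133364737/13280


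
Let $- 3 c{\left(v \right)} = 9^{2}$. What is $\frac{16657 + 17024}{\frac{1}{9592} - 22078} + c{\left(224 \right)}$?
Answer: $- \frac{2013638959}{70590725} \approx -28.526$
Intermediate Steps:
$c{\left(v \right)} = -27$ ($c{\left(v \right)} = - \frac{9^{2}}{3} = \left(- \frac{1}{3}\right) 81 = -27$)
$\frac{16657 + 17024}{\frac{1}{9592} - 22078} + c{\left(224 \right)} = \frac{16657 + 17024}{\frac{1}{9592} - 22078} - 27 = \frac{33681}{\frac{1}{9592} - 22078} - 27 = \frac{33681}{- \frac{211772175}{9592}} - 27 = 33681 \left(- \frac{9592}{211772175}\right) - 27 = - \frac{107689384}{70590725} - 27 = - \frac{2013638959}{70590725}$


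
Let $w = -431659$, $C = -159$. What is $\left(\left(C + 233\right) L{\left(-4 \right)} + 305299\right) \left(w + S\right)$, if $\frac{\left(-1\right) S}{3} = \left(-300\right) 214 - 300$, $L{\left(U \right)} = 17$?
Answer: $-73009308563$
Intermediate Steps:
$S = 193500$ ($S = - 3 \left(\left(-300\right) 214 - 300\right) = - 3 \left(-64200 - 300\right) = \left(-3\right) \left(-64500\right) = 193500$)
$\left(\left(C + 233\right) L{\left(-4 \right)} + 305299\right) \left(w + S\right) = \left(\left(-159 + 233\right) 17 + 305299\right) \left(-431659 + 193500\right) = \left(74 \cdot 17 + 305299\right) \left(-238159\right) = \left(1258 + 305299\right) \left(-238159\right) = 306557 \left(-238159\right) = -73009308563$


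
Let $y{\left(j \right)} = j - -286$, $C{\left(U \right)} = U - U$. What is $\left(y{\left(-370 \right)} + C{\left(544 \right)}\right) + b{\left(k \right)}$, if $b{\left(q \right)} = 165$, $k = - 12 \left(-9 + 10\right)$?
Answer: $81$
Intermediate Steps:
$C{\left(U \right)} = 0$
$y{\left(j \right)} = 286 + j$ ($y{\left(j \right)} = j + 286 = 286 + j$)
$k = -12$ ($k = \left(-12\right) 1 = -12$)
$\left(y{\left(-370 \right)} + C{\left(544 \right)}\right) + b{\left(k \right)} = \left(\left(286 - 370\right) + 0\right) + 165 = \left(-84 + 0\right) + 165 = -84 + 165 = 81$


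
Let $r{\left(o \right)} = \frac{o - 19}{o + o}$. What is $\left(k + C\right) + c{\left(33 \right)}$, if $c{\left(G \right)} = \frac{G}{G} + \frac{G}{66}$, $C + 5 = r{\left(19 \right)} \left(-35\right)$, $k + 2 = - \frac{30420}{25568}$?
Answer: $- \frac{42761}{6392} \approx -6.6898$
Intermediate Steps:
$r{\left(o \right)} = \frac{-19 + o}{2 o}$
$k = - \frac{20389}{6392}$ ($k = -2 - \frac{30420}{25568} = -2 - \frac{7605}{6392} = - \frac{20389}{6392} \approx -3.1898$)
$C = -5$ ($C = -5 + \frac{-19 + 19}{2 \cdot 19} \left(-35\right) = -5 + \frac{1}{2} \cdot \frac{1}{19} \cdot 0 \left(-35\right) = -5 + 0 \left(-35\right) = -5 + 0 = -5$)
$c{\left(G \right)} = 1 + \frac{G}{66}$ ($c{\left(G \right)} = 1 + G \frac{1}{66} = 1 + \frac{G}{66}$)
$\left(k + C\right) + c{\left(33 \right)} = \left(- \frac{20389}{6392} - 5\right) + \left(1 + \frac{1}{66} \cdot 33\right) = - \frac{52349}{6392} + \left(1 + \frac{1}{2}\right) = - \frac{52349}{6392} + \frac{3}{2} = - \frac{42761}{6392}$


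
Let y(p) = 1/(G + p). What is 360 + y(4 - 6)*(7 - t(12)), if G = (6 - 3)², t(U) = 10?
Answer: 2517/7 ≈ 359.57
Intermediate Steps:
G = 9 (G = 3² = 9)
y(p) = 1/(9 + p)
360 + y(4 - 6)*(7 - t(12)) = 360 + (7 - 1*10)/(9 + (4 - 6)) = 360 + (7 - 10)/(9 - 2) = 360 - 3/7 = 2517/7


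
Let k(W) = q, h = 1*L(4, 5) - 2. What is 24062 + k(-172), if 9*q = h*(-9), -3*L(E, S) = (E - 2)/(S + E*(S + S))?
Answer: 3248642/135 ≈ 24064.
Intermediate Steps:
L(E, S) = -(-2 + E)/(3*(S + 2*E*S)) (L(E, S) = -(E - 2)/(3*(S + E*(S + S))) = -(-2 + E)/(3*(S + E*(2*S))) = -(-2 + E)/(3*(S + 2*E*S)))
h = -272/135 (h = 1*((1/3)*(2 - 1*4)/(5*(1 + 2*4))) - 2 = 1*((1/3)*(1/5)*(2 - 4)/(1 + 8)) - 2 = 1*((1/3)*(1/5)*(-2)/9) - 2 = 1*((1/3)*(1/5)*(1/9)*(-2)) - 2 = 1*(-2/135) - 2 = -2/135 - 2 = -272/135 ≈ -2.0148)
q = 272/135 (q = (-272/135*(-9))/9 = (1/9)*(272/15) = 272/135 ≈ 2.0148)
k(W) = 272/135
24062 + k(-172) = 24062 + 272/135 = 3248642/135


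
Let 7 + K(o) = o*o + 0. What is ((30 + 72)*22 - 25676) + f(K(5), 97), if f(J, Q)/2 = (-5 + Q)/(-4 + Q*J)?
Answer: -20409180/871 ≈ -23432.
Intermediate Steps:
K(o) = -7 + o² (K(o) = -7 + (o*o + 0) = -7 + (o² + 0) = -7 + o²)
f(J, Q) = 2*(-5 + Q)/(-4 + J*Q) (f(J, Q) = 2*((-5 + Q)/(-4 + Q*J)) = 2*((-5 + Q)/(-4 + J*Q)) = 2*(-5 + Q)/(-4 + J*Q))
((30 + 72)*22 - 25676) + f(K(5), 97) = ((30 + 72)*22 - 25676) + 2*(-5 + 97)/(-4 + (-7 + 5²)*97) = (102*22 - 25676) + 2*92/(-4 + (-7 + 25)*97) = (2244 - 25676) + 2*92/(-4 + 18*97) = -23432 + 2*92/(-4 + 1746) = -23432 + 2*92/1742 = -23432 + 2*(1/1742)*92 = -23432 + 92/871 = -20409180/871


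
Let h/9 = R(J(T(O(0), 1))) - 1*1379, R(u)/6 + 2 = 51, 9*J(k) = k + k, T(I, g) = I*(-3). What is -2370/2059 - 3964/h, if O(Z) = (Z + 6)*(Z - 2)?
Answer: -14981174/20106135 ≈ -0.74510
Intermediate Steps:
O(Z) = (-2 + Z)*(6 + Z) (O(Z) = (6 + Z)*(-2 + Z) = (-2 + Z)*(6 + Z))
T(I, g) = -3*I
J(k) = 2*k/9 (J(k) = (k + k)/9 = (2*k)/9 = 2*k/9)
R(u) = 294 (R(u) = -12 + 6*51 = -12 + 306 = 294)
h = -9765 (h = 9*(294 - 1*1379) = 9*(294 - 1379) = 9*(-1085) = -9765)
-2370/2059 - 3964/h = -2370/2059 - 3964/(-9765) = -2370*1/2059 - 3964*(-1/9765) = -2370/2059 + 3964/9765 = -14981174/20106135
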